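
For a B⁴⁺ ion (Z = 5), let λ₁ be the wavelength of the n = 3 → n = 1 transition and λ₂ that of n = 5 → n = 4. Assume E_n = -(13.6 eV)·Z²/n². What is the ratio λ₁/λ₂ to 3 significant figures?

0.0253

λ ∝ 1/ΔE ∝ 1/(1/n_f² − 1/n_i²), and the Z² and hc factors cancel in the ratio.
λ₁/λ₂ = (1/4² − 1/5²)/(1/1² − 1/3²) = 0.02250/0.8889 = 0.0253.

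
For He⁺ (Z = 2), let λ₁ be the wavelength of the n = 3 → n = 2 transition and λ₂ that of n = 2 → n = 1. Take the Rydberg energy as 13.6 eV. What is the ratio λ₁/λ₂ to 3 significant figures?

λ ∝ 1/ΔE ∝ 1/(1/n_f² − 1/n_i²), and the Z² and hc factors cancel in the ratio.
λ₁/λ₂ = (1/1² − 1/2²)/(1/2² − 1/3²) = 0.7500/0.1389 = 5.40.

5.40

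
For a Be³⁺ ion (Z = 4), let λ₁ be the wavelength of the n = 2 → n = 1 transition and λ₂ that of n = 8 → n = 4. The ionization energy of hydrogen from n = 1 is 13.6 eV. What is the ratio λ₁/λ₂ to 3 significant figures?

0.0625

λ ∝ 1/ΔE ∝ 1/(1/n_f² − 1/n_i²), and the Z² and hc factors cancel in the ratio.
λ₁/λ₂ = (1/4² − 1/8²)/(1/1² − 1/2²) = 0.04688/0.7500 = 0.0625.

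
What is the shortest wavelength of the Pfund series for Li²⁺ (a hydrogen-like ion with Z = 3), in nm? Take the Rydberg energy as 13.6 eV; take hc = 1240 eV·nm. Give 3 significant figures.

The Pfund series has lower level n_f = 5; the series limit corresponds to n_i → ∞.
ΔE_max = 13.6 × 9 / 5² = 4.896 eV.
λ_min = 1240 / 4.896 = 253 nm.

253 nm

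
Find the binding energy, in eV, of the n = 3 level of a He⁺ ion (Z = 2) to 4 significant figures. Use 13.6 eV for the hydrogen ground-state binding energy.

6.044 eV

E_n = −13.6 Z²/n² = −54.40/n² eV for Z = 2.
E_3 = −54.40/9 = −6.044 eV, so ionization (to E = 0) requires 6.044 eV.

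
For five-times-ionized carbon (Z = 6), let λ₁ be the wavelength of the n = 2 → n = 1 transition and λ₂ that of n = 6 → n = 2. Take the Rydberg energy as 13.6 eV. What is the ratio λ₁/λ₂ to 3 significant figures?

0.296

λ ∝ 1/ΔE ∝ 1/(1/n_f² − 1/n_i²), and the Z² and hc factors cancel in the ratio.
λ₁/λ₂ = (1/2² − 1/6²)/(1/1² − 1/2²) = 0.2222/0.7500 = 0.296.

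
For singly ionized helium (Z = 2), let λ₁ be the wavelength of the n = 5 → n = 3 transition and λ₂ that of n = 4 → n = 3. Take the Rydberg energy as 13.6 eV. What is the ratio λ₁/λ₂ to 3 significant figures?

λ ∝ 1/ΔE ∝ 1/(1/n_f² − 1/n_i²), and the Z² and hc factors cancel in the ratio.
λ₁/λ₂ = (1/3² − 1/4²)/(1/3² − 1/5²) = 0.04861/0.07111 = 0.684.

0.684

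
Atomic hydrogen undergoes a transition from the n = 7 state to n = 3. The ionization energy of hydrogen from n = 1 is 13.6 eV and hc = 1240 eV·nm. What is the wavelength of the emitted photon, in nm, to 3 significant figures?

1010 nm

ΔE = 13.60 × (1/3² − 1/7²) = 13.60 × 0.09070 = 1.234 eV.
λ = hc/ΔE = 1240 / 1.234 = 1010 nm.
This line belongs to the Paschen series.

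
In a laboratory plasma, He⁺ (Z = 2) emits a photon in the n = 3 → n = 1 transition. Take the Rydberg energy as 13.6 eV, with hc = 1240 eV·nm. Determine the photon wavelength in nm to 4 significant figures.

For Z = 2 the level energies scale as Z², so the effective Rydberg energy is 13.6 × 4 = 54.40 eV.
ΔE = 54.40 × (1/1² − 1/3²) = 54.40 × 0.8889 = 48.36 eV.
λ = hc/ΔE = 1240 / 48.36 = 25.64 nm.

25.64 nm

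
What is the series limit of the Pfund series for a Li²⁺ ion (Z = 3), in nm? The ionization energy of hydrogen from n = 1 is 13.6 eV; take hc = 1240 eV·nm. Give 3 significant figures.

The Pfund series has lower level n_f = 5; the series limit corresponds to n_i → ∞.
ΔE_max = 13.6 × 9 / 5² = 4.896 eV.
λ_min = 1240 / 4.896 = 253 nm.

253 nm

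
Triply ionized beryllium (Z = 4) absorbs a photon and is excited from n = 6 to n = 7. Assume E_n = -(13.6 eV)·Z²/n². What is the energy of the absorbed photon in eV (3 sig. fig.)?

1.60 eV

The Bohr energies scale as Z², so for Z = 4: E_n = −217.6/n² eV.
E_7 = −217.6/49 = −4.441 eV and E_6 = −217.6/36 = −6.044 eV.
The photon energy is |E_7 − E_6| = 1.60 eV.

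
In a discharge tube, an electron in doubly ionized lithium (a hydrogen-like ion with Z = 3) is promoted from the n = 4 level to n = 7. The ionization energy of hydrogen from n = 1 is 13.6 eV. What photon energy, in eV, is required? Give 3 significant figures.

5.15 eV

The Bohr energies scale as Z², so for Z = 3: E_n = −122.4/n² eV.
E_7 = −122.4/49 = −2.498 eV and E_4 = −122.4/16 = −7.650 eV.
The photon energy is |E_7 − E_4| = 5.15 eV.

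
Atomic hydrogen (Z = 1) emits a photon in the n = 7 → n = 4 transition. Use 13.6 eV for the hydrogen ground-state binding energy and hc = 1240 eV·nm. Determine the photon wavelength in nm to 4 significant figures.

ΔE = 13.60 × (1/4² − 1/7²) = 13.60 × 0.04209 = 0.5724 eV.
λ = hc/ΔE = 1240 / 0.5724 = 2166 nm.

2166 nm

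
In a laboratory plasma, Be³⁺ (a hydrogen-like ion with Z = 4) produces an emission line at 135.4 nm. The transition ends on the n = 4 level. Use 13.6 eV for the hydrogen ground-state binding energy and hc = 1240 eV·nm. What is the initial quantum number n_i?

The photon energy is ΔE = hc/λ = 1240 / 135.4 = 9.158 eV.
With Z = 4, ΔE = 217.6 × (1/n_f² − 1/n_i²), so 1/n_f² − 1/n_i² = 0.04209.
With n_f = 4: 1/n_i² = 1/16 − 0.04209 = 0.02041, so n_i ≈ 7.00.

n_i = 7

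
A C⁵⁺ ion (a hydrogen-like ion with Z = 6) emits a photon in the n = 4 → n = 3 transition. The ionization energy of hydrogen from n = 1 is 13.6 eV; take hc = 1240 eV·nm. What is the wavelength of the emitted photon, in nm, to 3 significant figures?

For Z = 6 the level energies scale as Z², so the effective Rydberg energy is 13.6 × 36 = 489.6 eV.
ΔE = 489.6 × (1/3² − 1/4²) = 489.6 × 0.04861 = 23.80 eV.
λ = hc/ΔE = 1240 / 23.80 = 52.1 nm.

52.1 nm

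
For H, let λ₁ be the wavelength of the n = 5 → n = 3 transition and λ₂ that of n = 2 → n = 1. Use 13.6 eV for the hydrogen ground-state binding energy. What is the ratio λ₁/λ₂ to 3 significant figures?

10.5

λ ∝ 1/ΔE ∝ 1/(1/n_f² − 1/n_i²), and the Z² and hc factors cancel in the ratio.
λ₁/λ₂ = (1/1² − 1/2²)/(1/3² − 1/5²) = 0.7500/0.07111 = 10.5.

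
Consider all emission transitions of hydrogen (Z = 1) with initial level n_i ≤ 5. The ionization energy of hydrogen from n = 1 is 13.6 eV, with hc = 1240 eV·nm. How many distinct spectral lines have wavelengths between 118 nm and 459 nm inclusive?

2

Enumerate all n_i → n_f pairs with 1 ≤ n_f < n_i ≤ 5 and compute λ = 1240 / [13.6·1·(1/n_f² − 1/n_i²)].
Lines falling in [118, 459] nm: 2→1 (121.6 nm), 5→2 (434.2 nm).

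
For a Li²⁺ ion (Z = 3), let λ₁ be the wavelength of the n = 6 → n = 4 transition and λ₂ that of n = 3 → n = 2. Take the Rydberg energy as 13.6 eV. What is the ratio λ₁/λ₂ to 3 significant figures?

λ ∝ 1/ΔE ∝ 1/(1/n_f² − 1/n_i²), and the Z² and hc factors cancel in the ratio.
λ₁/λ₂ = (1/2² − 1/3²)/(1/4² − 1/6²) = 0.1389/0.03472 = 4.00.

4.00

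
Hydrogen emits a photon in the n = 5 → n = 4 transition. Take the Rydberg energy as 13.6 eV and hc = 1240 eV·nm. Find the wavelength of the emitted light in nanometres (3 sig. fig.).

ΔE = 13.60 × (1/4² − 1/5²) = 13.60 × 0.02250 = 0.3060 eV.
λ = hc/ΔE = 1240 / 0.3060 = 4050 nm.

4050 nm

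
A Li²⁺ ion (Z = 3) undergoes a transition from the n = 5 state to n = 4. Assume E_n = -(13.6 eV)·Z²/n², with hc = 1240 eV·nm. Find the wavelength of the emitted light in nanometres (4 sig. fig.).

For Z = 3 the level energies scale as Z², so the effective Rydberg energy is 13.6 × 9 = 122.4 eV.
ΔE = 122.4 × (1/4² − 1/5²) = 122.4 × 0.02250 = 2.754 eV.
λ = hc/ΔE = 1240 / 2.754 = 450.3 nm.

450.3 nm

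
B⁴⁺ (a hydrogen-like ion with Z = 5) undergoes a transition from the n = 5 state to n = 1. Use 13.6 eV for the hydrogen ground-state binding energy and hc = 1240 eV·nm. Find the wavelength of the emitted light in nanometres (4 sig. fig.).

For Z = 5 the level energies scale as Z², so the effective Rydberg energy is 13.6 × 25 = 340.0 eV.
ΔE = 340.0 × (1/1² − 1/5²) = 340.0 × 0.9600 = 326.4 eV.
λ = hc/ΔE = 1240 / 326.4 = 3.799 nm.

3.799 nm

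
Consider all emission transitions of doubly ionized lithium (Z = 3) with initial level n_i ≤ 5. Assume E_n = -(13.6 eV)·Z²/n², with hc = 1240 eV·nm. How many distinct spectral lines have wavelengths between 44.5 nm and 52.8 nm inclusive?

Enumerate all n_i → n_f pairs with 1 ≤ n_f < n_i ≤ 5 and compute λ = 1240 / [13.6·9·(1/n_f² − 1/n_i²)].
Lines falling in [44.5, 52.8] nm: 5→2 (48.24 nm).

1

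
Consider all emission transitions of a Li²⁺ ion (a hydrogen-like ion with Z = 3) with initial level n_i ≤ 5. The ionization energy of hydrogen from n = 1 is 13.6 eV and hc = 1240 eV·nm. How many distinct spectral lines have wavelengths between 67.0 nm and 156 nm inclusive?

2

Enumerate all n_i → n_f pairs with 1 ≤ n_f < n_i ≤ 5 and compute λ = 1240 / [13.6·9·(1/n_f² − 1/n_i²)].
Lines falling in [67.0, 156] nm: 3→2 (72.94 nm), 5→3 (142.5 nm).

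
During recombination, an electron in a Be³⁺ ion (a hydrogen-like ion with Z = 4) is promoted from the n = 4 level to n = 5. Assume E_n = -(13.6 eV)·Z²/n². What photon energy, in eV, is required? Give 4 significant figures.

The Bohr energies scale as Z², so for Z = 4: E_n = −217.6/n² eV.
E_5 = −217.6/25 = −8.704 eV and E_4 = −217.6/16 = −13.60 eV.
The photon energy is |E_5 − E_4| = 4.896 eV.

4.896 eV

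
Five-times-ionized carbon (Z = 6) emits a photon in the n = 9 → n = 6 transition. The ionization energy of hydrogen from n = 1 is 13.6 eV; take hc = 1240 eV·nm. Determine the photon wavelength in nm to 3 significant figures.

164 nm

For Z = 6 the level energies scale as Z², so the effective Rydberg energy is 13.6 × 36 = 489.6 eV.
ΔE = 489.6 × (1/6² − 1/9²) = 489.6 × 0.01543 = 7.556 eV.
λ = hc/ΔE = 1240 / 7.556 = 164 nm.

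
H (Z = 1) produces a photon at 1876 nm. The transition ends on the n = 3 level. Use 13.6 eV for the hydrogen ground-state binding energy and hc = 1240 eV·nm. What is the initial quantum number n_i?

n_i = 4

The photon energy is ΔE = hc/λ = 1240 / 1876 = 0.6610 eV.
With Z = 1, ΔE = 13.60 × (1/n_f² − 1/n_i²), so 1/n_f² − 1/n_i² = 0.04860.
With n_f = 3: 1/n_i² = 1/9 − 0.04860 = 0.06251, so n_i ≈ 4.00.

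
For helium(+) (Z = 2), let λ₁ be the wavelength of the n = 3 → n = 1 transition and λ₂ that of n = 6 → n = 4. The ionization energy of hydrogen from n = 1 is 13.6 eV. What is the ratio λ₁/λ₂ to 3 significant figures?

λ ∝ 1/ΔE ∝ 1/(1/n_f² − 1/n_i²), and the Z² and hc factors cancel in the ratio.
λ₁/λ₂ = (1/4² − 1/6²)/(1/1² − 1/3²) = 0.03472/0.8889 = 0.0391.

0.0391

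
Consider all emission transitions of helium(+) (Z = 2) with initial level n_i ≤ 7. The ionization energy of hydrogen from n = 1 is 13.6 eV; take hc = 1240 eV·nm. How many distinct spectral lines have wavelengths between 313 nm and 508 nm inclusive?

Enumerate all n_i → n_f pairs with 1 ≤ n_f < n_i ≤ 7 and compute λ = 1240 / [13.6·4·(1/n_f² − 1/n_i²)].
Lines falling in [313, 508] nm: 5→3 (320.5 nm), 4→3 (468.9 nm).

2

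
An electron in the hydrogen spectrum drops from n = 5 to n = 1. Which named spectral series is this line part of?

Lyman

The series is set by the lower level: n_f = 1 is the Lyman series.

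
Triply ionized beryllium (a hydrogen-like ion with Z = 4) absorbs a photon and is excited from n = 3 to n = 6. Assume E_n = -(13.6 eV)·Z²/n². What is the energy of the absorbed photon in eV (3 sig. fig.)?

The Bohr energies scale as Z², so for Z = 4: E_n = −217.6/n² eV.
E_6 = −217.6/36 = −6.044 eV and E_3 = −217.6/9 = −24.18 eV.
The photon energy is |E_6 − E_3| = 18.1 eV.

18.1 eV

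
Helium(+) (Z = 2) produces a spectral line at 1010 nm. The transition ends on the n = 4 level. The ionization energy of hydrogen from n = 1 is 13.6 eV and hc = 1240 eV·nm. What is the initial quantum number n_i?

n_i = 5

The photon energy is ΔE = hc/λ = 1240 / 1010 = 1.228 eV.
With Z = 2, ΔE = 54.40 × (1/n_f² − 1/n_i²), so 1/n_f² − 1/n_i² = 0.02257.
With n_f = 4: 1/n_i² = 1/16 − 0.02257 = 0.03993, so n_i ≈ 5.00.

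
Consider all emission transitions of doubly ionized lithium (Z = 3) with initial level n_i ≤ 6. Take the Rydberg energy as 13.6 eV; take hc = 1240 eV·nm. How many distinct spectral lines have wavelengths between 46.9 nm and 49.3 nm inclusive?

1

Enumerate all n_i → n_f pairs with 1 ≤ n_f < n_i ≤ 6 and compute λ = 1240 / [13.6·9·(1/n_f² − 1/n_i²)].
Lines falling in [46.9, 49.3] nm: 5→2 (48.24 nm).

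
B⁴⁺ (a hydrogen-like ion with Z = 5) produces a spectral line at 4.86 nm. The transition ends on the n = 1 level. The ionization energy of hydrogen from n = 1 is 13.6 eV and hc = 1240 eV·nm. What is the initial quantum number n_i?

The photon energy is ΔE = hc/λ = 1240 / 4.86 = 255.1 eV.
With Z = 5, ΔE = 340.0 × (1/n_f² − 1/n_i²), so 1/n_f² − 1/n_i² = 0.7504.
With n_f = 1: 1/n_i² = 1/1 − 0.7504 = 0.2496, so n_i ≈ 2.00.

n_i = 2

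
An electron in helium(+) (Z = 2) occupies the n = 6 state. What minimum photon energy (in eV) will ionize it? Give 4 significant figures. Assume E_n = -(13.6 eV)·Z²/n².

1.511 eV

E_n = −13.6 Z²/n² = −54.40/n² eV for Z = 2.
E_6 = −54.40/36 = −1.511 eV, so ionization (to E = 0) requires 1.511 eV.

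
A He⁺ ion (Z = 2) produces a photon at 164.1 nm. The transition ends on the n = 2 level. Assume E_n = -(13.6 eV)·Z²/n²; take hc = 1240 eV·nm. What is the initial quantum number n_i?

The photon energy is ΔE = hc/λ = 1240 / 164.1 = 7.556 eV.
With Z = 2, ΔE = 54.40 × (1/n_f² − 1/n_i²), so 1/n_f² − 1/n_i² = 0.1389.
With n_f = 2: 1/n_i² = 1/4 − 0.1389 = 0.1111, so n_i ≈ 3.00.

n_i = 3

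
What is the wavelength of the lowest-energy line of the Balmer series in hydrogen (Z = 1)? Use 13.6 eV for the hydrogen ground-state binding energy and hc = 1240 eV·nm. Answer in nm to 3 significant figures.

The Balmer series terminates on n_f = 2; the first line has n_i = 2+1 = 3.
ΔE = 13.60 × (1/2² − 1/3²) = 1.889 eV.
λ = 1240 / 1.889 = 656 nm.

656 nm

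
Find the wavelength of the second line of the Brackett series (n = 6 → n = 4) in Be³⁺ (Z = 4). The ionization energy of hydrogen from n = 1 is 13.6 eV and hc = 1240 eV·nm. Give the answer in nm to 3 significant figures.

164 nm

The Brackett series terminates on n_f = 4; the second line has n_i = 4+2 = 6.
ΔE = 217.6 × (1/4² − 1/6²) = 7.556 eV.
λ = 1240 / 7.556 = 164 nm.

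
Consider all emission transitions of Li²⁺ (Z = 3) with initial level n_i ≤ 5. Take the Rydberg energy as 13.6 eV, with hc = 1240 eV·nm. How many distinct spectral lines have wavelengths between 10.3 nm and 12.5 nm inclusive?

Enumerate all n_i → n_f pairs with 1 ≤ n_f < n_i ≤ 5 and compute λ = 1240 / [13.6·9·(1/n_f² − 1/n_i²)].
Lines falling in [10.3, 12.5] nm: 5→1 (10.55 nm), 4→1 (10.81 nm), 3→1 (11.40 nm).

3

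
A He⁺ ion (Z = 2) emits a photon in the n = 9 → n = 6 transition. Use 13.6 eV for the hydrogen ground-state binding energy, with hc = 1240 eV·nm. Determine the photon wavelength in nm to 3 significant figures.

For Z = 2 the level energies scale as Z², so the effective Rydberg energy is 13.6 × 4 = 54.40 eV.
ΔE = 54.40 × (1/6² − 1/9²) = 54.40 × 0.01543 = 0.8395 eV.
λ = hc/ΔE = 1240 / 0.8395 = 1480 nm.

1480 nm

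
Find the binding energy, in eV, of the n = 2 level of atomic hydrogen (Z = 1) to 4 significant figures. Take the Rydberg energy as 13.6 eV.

3.400 eV

E_2 = −13.60/4 = −3.400 eV, so ionization (to E = 0) requires 3.400 eV.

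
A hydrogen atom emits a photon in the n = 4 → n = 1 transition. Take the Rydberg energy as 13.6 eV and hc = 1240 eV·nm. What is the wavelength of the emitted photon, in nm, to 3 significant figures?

ΔE = 13.60 × (1/1² − 1/4²) = 13.60 × 0.9375 = 12.75 eV.
λ = hc/ΔE = 1240 / 12.75 = 97.3 nm.
This line belongs to the Lyman series.

97.3 nm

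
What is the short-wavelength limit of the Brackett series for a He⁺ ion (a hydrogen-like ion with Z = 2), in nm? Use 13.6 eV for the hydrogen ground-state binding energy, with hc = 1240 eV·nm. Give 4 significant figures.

364.7 nm

The Brackett series has lower level n_f = 4; the series limit corresponds to n_i → ∞.
ΔE_max = 13.6 × 4 / 4² = 3.400 eV.
λ_min = 1240 / 3.400 = 364.7 nm.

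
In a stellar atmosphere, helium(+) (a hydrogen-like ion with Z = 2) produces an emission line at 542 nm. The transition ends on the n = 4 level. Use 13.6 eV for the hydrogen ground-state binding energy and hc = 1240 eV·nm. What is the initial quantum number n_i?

The photon energy is ΔE = hc/λ = 1240 / 542 = 2.288 eV.
With Z = 2, ΔE = 54.40 × (1/n_f² − 1/n_i²), so 1/n_f² − 1/n_i² = 0.04206.
With n_f = 4: 1/n_i² = 1/16 − 0.04206 = 0.02044, so n_i ≈ 6.99.

n_i = 7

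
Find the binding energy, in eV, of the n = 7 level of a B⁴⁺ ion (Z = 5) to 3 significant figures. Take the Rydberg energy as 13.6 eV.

6.94 eV

E_n = −13.6 Z²/n² = −340.0/n² eV for Z = 5.
E_7 = −340.0/49 = −6.94 eV, so ionization (to E = 0) requires 6.94 eV.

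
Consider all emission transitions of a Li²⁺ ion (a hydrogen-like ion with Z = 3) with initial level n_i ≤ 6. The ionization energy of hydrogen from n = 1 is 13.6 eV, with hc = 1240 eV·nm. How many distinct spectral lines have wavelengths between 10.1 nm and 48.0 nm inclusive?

Enumerate all n_i → n_f pairs with 1 ≤ n_f < n_i ≤ 6 and compute λ = 1240 / [13.6·9·(1/n_f² − 1/n_i²)].
Lines falling in [10.1, 48.0] nm: 6→1 (10.42 nm), 5→1 (10.55 nm), 4→1 (10.81 nm), 3→1 (11.40 nm), 2→1 (13.51 nm), 6→2 (45.59 nm).

6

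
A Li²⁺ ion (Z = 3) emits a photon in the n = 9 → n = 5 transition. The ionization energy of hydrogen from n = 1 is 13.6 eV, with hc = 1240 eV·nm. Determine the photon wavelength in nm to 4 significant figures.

For Z = 3 the level energies scale as Z², so the effective Rydberg energy is 13.6 × 9 = 122.4 eV.
ΔE = 122.4 × (1/5² − 1/9²) = 122.4 × 0.02765 = 3.385 eV.
λ = hc/ΔE = 1240 / 3.385 = 366.3 nm.

366.3 nm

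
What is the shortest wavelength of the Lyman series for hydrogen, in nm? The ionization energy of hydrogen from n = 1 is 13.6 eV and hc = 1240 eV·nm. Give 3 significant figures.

91.2 nm

The Lyman series has lower level n_f = 1; the series limit corresponds to n_i → ∞.
ΔE_max = 13.6 × 1 / 1² = 13.60 eV.
λ_min = 1240 / 13.60 = 91.2 nm.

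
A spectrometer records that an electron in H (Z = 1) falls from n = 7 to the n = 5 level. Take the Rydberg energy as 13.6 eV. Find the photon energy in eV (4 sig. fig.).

E_7 = −13.60/49 = −0.2776 eV and E_5 = −13.60/25 = −0.5440 eV.
The photon energy is |E_7 − E_5| = 0.2664 eV.

0.2664 eV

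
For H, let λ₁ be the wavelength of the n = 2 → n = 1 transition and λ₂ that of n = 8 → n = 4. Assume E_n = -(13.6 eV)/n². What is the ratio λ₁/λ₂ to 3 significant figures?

0.0625

λ ∝ 1/ΔE ∝ 1/(1/n_f² − 1/n_i²), and the Z² and hc factors cancel in the ratio.
λ₁/λ₂ = (1/4² − 1/8²)/(1/1² − 1/2²) = 0.04688/0.7500 = 0.0625.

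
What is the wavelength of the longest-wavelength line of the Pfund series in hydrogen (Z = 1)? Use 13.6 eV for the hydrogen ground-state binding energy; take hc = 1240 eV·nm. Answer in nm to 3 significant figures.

7460 nm

The Pfund series terminates on n_f = 5; the first line has n_i = 5+1 = 6.
ΔE = 13.60 × (1/5² − 1/6²) = 0.1662 eV.
λ = 1240 / 0.1662 = 7460 nm.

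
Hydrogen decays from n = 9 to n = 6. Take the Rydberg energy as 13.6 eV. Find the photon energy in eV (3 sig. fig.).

0.210 eV

E_9 = −13.60/81 = −0.1679 eV and E_6 = −13.60/36 = −0.3778 eV.
The photon energy is |E_9 − E_6| = 0.210 eV.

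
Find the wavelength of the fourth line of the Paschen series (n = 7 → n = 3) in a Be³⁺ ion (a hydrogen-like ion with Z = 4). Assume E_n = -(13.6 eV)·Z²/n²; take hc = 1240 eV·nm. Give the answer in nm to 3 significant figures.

The Paschen series terminates on n_f = 3; the fourth line has n_i = 3+4 = 7.
ΔE = 217.6 × (1/3² − 1/7²) = 19.74 eV.
λ = 1240 / 19.74 = 62.8 nm.

62.8 nm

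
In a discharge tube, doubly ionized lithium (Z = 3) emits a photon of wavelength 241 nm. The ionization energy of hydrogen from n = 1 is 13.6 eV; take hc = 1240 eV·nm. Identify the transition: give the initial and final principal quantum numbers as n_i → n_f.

The photon energy is ΔE = hc/λ = 1240 / 241 = 5.145 eV.
With Z = 3, ΔE = 122.4 × (1/n_f² − 1/n_i²), so 1/n_f² − 1/n_i² = 0.04204.
Trying n_f = 4 gives 1/n_i² = 0.02046, i.e. n_i ≈ 7; this pair matches.

n_i = 7, n_f = 4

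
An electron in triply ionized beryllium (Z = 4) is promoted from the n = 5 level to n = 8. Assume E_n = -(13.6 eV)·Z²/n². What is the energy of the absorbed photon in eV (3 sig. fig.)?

The Bohr energies scale as Z², so for Z = 4: E_n = −217.6/n² eV.
E_8 = −217.6/64 = −3.400 eV and E_5 = −217.6/25 = −8.704 eV.
The photon energy is |E_8 − E_5| = 5.30 eV.

5.30 eV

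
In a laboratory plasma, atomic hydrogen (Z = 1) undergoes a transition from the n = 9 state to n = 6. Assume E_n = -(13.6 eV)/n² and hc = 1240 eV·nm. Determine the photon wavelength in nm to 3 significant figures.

ΔE = 13.60 × (1/6² − 1/9²) = 13.60 × 0.01543 = 0.2099 eV.
λ = hc/ΔE = 1240 / 0.2099 = 5910 nm.

5910 nm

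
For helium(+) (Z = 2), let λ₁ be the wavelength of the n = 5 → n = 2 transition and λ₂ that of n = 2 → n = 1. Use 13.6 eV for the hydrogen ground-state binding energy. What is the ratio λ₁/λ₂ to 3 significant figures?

3.57

λ ∝ 1/ΔE ∝ 1/(1/n_f² − 1/n_i²), and the Z² and hc factors cancel in the ratio.
λ₁/λ₂ = (1/1² − 1/2²)/(1/2² − 1/5²) = 0.7500/0.2100 = 3.57.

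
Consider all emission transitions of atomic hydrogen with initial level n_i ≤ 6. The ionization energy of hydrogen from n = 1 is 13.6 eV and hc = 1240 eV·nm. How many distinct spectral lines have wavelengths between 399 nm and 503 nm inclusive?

3

Enumerate all n_i → n_f pairs with 1 ≤ n_f < n_i ≤ 6 and compute λ = 1240 / [13.6·1·(1/n_f² − 1/n_i²)].
Lines falling in [399, 503] nm: 6→2 (410.3 nm), 5→2 (434.2 nm), 4→2 (486.3 nm).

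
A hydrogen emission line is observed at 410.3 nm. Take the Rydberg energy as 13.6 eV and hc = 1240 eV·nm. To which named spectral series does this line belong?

Balmer

ΔE = 1240/410.3 = 3.022 eV.
This matches 13.6 × (1/2² − 1/6²), so n_f = 2: the Balmer series.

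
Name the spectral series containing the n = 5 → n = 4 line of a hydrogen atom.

The series is set by the lower level: n_f = 4 is the Brackett series.

Brackett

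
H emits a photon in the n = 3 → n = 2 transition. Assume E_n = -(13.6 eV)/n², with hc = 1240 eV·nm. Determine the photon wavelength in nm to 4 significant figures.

ΔE = 13.60 × (1/2² − 1/3²) = 13.60 × 0.1389 = 1.889 eV.
λ = hc/ΔE = 1240 / 1.889 = 656.5 nm.

656.5 nm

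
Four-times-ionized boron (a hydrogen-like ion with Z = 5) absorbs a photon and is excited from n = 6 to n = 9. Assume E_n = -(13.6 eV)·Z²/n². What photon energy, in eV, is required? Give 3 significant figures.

The Bohr energies scale as Z², so for Z = 5: E_n = −340.0/n² eV.
E_9 = −340.0/81 = −4.198 eV and E_6 = −340.0/36 = −9.444 eV.
The photon energy is |E_9 − E_6| = 5.25 eV.

5.25 eV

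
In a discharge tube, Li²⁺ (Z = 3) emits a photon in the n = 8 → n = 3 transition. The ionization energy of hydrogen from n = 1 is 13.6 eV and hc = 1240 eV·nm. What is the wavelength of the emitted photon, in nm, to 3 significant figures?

For Z = 3 the level energies scale as Z², so the effective Rydberg energy is 13.6 × 9 = 122.4 eV.
ΔE = 122.4 × (1/3² − 1/8²) = 122.4 × 0.09549 = 11.69 eV.
λ = hc/ΔE = 1240 / 11.69 = 106 nm.

106 nm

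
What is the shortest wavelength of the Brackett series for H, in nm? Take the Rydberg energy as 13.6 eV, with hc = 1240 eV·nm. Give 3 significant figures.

1460 nm

The Brackett series has lower level n_f = 4; the series limit corresponds to n_i → ∞.
ΔE_max = 13.6 × 1 / 4² = 0.8500 eV.
λ_min = 1240 / 0.8500 = 1460 nm.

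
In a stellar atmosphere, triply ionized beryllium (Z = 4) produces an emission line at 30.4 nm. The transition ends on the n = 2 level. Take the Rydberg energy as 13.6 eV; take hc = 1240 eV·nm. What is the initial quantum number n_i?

The photon energy is ΔE = hc/λ = 1240 / 30.4 = 40.79 eV.
With Z = 4, ΔE = 217.6 × (1/n_f² − 1/n_i²), so 1/n_f² − 1/n_i² = 0.1875.
With n_f = 2: 1/n_i² = 1/4 − 0.1875 = 0.06255, so n_i ≈ 4.00.

n_i = 4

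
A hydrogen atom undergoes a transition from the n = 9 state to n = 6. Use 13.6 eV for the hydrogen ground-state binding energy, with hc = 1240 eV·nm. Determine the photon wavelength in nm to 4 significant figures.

ΔE = 13.60 × (1/6² − 1/9²) = 13.60 × 0.01543 = 0.2099 eV.
λ = hc/ΔE = 1240 / 0.2099 = 5908 nm.

5908 nm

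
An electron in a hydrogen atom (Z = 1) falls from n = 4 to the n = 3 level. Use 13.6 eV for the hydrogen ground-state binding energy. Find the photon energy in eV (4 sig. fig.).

0.6611 eV

E_4 = −13.60/16 = −0.8500 eV and E_3 = −13.60/9 = −1.511 eV.
The photon energy is |E_4 − E_3| = 0.6611 eV.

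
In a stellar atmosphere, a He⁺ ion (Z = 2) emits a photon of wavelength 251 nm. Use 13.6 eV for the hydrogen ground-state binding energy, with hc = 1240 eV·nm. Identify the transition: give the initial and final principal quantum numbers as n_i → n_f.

The photon energy is ΔE = hc/λ = 1240 / 251 = 4.940 eV.
With Z = 2, ΔE = 54.40 × (1/n_f² − 1/n_i²), so 1/n_f² − 1/n_i² = 0.09081.
Trying n_f = 3 gives 1/n_i² = 0.02030, i.e. n_i ≈ 7; this pair matches.

n_i = 7, n_f = 3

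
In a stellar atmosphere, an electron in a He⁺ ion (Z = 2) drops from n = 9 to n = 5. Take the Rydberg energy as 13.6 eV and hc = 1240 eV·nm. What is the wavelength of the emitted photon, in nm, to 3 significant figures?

824 nm

For Z = 2 the level energies scale as Z², so the effective Rydberg energy is 13.6 × 4 = 54.40 eV.
ΔE = 54.40 × (1/5² − 1/9²) = 54.40 × 0.02765 = 1.504 eV.
λ = hc/ΔE = 1240 / 1.504 = 824 nm.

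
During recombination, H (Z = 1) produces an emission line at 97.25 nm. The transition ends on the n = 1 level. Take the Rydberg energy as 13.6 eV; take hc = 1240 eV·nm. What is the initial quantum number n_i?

The photon energy is ΔE = hc/λ = 1240 / 97.25 = 12.75 eV.
With Z = 1, ΔE = 13.60 × (1/n_f² − 1/n_i²), so 1/n_f² − 1/n_i² = 0.9375.
With n_f = 1: 1/n_i² = 1/1 − 0.9375 = 0.06245, so n_i ≈ 4.00.

n_i = 4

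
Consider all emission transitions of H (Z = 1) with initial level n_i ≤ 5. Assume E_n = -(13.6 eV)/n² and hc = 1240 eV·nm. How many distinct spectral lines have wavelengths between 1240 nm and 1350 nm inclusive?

Enumerate all n_i → n_f pairs with 1 ≤ n_f < n_i ≤ 5 and compute λ = 1240 / [13.6·1·(1/n_f² − 1/n_i²)].
Lines falling in [1240, 1350] nm: 5→3 (1282 nm).

1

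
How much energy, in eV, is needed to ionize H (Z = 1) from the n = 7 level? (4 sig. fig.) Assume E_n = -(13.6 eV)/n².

0.2776 eV

E_7 = −13.60/49 = −0.2776 eV, so ionization (to E = 0) requires 0.2776 eV.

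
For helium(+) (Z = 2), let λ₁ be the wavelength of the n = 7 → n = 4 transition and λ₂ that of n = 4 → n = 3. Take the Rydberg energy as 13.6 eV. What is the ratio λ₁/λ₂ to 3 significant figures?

1.15

λ ∝ 1/ΔE ∝ 1/(1/n_f² − 1/n_i²), and the Z² and hc factors cancel in the ratio.
λ₁/λ₂ = (1/3² − 1/4²)/(1/4² − 1/7²) = 0.04861/0.04209 = 1.15.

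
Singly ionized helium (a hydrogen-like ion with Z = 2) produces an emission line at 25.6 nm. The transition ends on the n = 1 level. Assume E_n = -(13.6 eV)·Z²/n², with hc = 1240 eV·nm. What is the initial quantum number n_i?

The photon energy is ΔE = hc/λ = 1240 / 25.6 = 48.44 eV.
With Z = 2, ΔE = 54.40 × (1/n_f² − 1/n_i²), so 1/n_f² − 1/n_i² = 0.8904.
With n_f = 1: 1/n_i² = 1/1 − 0.8904 = 0.1096, so n_i ≈ 3.02.

n_i = 3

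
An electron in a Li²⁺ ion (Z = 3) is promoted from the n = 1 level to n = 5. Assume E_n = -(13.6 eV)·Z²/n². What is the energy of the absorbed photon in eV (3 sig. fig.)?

118 eV

The Bohr energies scale as Z², so for Z = 3: E_n = −122.4/n² eV.
E_5 = −122.4/25 = −4.896 eV and E_1 = −122.4/1 = −122.4 eV.
The photon energy is |E_5 − E_1| = 118 eV.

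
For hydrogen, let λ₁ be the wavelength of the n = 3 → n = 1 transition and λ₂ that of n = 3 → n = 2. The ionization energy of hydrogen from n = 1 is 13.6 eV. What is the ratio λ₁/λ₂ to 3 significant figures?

λ ∝ 1/ΔE ∝ 1/(1/n_f² − 1/n_i²), and the Z² and hc factors cancel in the ratio.
λ₁/λ₂ = (1/2² − 1/3²)/(1/1² − 1/3²) = 0.1389/0.8889 = 0.156.

0.156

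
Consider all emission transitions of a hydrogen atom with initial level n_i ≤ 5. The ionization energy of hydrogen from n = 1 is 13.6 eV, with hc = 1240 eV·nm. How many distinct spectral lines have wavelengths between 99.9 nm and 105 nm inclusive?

Enumerate all n_i → n_f pairs with 1 ≤ n_f < n_i ≤ 5 and compute λ = 1240 / [13.6·1·(1/n_f² − 1/n_i²)].
Lines falling in [99.9, 105] nm: 3→1 (102.6 nm).

1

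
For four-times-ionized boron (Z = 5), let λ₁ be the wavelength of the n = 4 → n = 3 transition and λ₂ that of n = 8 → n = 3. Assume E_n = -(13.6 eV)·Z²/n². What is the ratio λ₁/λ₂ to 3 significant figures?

1.96

λ ∝ 1/ΔE ∝ 1/(1/n_f² − 1/n_i²), and the Z² and hc factors cancel in the ratio.
λ₁/λ₂ = (1/3² − 1/8²)/(1/3² − 1/4²) = 0.09549/0.04861 = 1.96.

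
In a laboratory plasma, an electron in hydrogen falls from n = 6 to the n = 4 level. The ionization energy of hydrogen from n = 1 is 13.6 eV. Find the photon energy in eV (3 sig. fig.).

E_6 = −13.60/36 = −0.3778 eV and E_4 = −13.60/16 = −0.8500 eV.
The photon energy is |E_6 − E_4| = 0.472 eV.

0.472 eV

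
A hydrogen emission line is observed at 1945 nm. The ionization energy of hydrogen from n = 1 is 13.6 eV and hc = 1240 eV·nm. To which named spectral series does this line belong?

ΔE = 1240/1945 = 0.6375 eV.
This matches 13.6 × (1/4² − 1/8²), so n_f = 4: the Brackett series.

Brackett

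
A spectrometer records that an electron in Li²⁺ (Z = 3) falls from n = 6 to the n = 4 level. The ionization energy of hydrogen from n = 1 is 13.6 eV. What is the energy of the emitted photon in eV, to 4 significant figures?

The Bohr energies scale as Z², so for Z = 3: E_n = −122.4/n² eV.
E_6 = −122.4/36 = −3.400 eV and E_4 = −122.4/16 = −7.650 eV.
The photon energy is |E_6 − E_4| = 4.250 eV.

4.250 eV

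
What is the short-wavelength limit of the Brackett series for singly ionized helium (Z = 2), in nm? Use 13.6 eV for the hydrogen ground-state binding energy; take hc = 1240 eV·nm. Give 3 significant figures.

The Brackett series has lower level n_f = 4; the series limit corresponds to n_i → ∞.
ΔE_max = 13.6 × 4 / 4² = 3.400 eV.
λ_min = 1240 / 3.400 = 365 nm.

365 nm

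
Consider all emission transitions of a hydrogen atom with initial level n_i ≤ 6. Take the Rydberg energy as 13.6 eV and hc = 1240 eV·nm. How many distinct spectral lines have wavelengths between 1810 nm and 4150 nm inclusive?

Enumerate all n_i → n_f pairs with 1 ≤ n_f < n_i ≤ 6 and compute λ = 1240 / [13.6·1·(1/n_f² − 1/n_i²)].
Lines falling in [1810, 4150] nm: 4→3 (1876 nm), 6→4 (2626 nm), 5→4 (4052 nm).

3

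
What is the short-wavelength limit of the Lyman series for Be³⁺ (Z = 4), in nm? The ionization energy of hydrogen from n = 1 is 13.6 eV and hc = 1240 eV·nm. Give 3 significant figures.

The Lyman series has lower level n_f = 1; the series limit corresponds to n_i → ∞.
ΔE_max = 13.6 × 16 / 1² = 217.6 eV.
λ_min = 1240 / 217.6 = 5.70 nm.

5.70 nm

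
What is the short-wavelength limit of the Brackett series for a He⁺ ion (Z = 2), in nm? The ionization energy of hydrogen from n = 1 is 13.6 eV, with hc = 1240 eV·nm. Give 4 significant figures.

364.7 nm

The Brackett series has lower level n_f = 4; the series limit corresponds to n_i → ∞.
ΔE_max = 13.6 × 4 / 4² = 3.400 eV.
λ_min = 1240 / 3.400 = 364.7 nm.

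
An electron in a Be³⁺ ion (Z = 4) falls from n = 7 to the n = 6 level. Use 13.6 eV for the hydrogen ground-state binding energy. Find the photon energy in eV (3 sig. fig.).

The Bohr energies scale as Z², so for Z = 4: E_n = −217.6/n² eV.
E_7 = −217.6/49 = −4.441 eV and E_6 = −217.6/36 = −6.044 eV.
The photon energy is |E_7 − E_6| = 1.60 eV.

1.60 eV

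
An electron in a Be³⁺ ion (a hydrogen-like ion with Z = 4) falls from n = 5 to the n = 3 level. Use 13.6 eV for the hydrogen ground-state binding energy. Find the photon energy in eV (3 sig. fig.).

15.5 eV

The Bohr energies scale as Z², so for Z = 4: E_n = −217.6/n² eV.
E_5 = −217.6/25 = −8.704 eV and E_3 = −217.6/9 = −24.18 eV.
The photon energy is |E_5 − E_3| = 15.5 eV.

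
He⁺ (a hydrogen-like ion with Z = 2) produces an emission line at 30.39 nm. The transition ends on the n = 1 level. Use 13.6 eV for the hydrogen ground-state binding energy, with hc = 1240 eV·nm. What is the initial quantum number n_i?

n_i = 2

The photon energy is ΔE = hc/λ = 1240 / 30.39 = 40.80 eV.
With Z = 2, ΔE = 54.40 × (1/n_f² − 1/n_i²), so 1/n_f² − 1/n_i² = 0.7501.
With n_f = 1: 1/n_i² = 1/1 − 0.7501 = 0.2499, so n_i ≈ 2.00.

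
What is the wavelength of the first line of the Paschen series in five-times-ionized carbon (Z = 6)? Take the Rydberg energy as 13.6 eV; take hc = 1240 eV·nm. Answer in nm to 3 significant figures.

52.1 nm

The Paschen series terminates on n_f = 3; the first line has n_i = 3+1 = 4.
ΔE = 489.6 × (1/3² − 1/4²) = 23.80 eV.
λ = 1240 / 23.80 = 52.1 nm.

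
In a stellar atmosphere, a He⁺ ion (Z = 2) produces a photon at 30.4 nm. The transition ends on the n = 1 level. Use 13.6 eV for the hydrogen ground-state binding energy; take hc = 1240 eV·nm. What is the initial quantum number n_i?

n_i = 2

The photon energy is ΔE = hc/λ = 1240 / 30.4 = 40.79 eV.
With Z = 2, ΔE = 54.40 × (1/n_f² − 1/n_i²), so 1/n_f² − 1/n_i² = 0.7498.
With n_f = 1: 1/n_i² = 1/1 − 0.7498 = 0.2502, so n_i ≈ 2.00.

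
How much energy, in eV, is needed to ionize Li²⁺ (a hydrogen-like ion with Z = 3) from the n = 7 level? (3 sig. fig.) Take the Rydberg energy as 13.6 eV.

E_n = −13.6 Z²/n² = −122.4/n² eV for Z = 3.
E_7 = −122.4/49 = −2.50 eV, so ionization (to E = 0) requires 2.50 eV.

2.50 eV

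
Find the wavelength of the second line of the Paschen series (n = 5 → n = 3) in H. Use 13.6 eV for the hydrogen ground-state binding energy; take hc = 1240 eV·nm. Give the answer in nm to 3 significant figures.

1280 nm

The Paschen series terminates on n_f = 3; the second line has n_i = 3+2 = 5.
ΔE = 13.60 × (1/3² − 1/5²) = 0.9671 eV.
λ = 1240 / 0.9671 = 1280 nm.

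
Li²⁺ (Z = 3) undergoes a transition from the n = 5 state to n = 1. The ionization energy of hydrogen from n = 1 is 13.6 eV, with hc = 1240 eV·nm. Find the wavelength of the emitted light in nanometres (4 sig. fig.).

10.55 nm

For Z = 3 the level energies scale as Z², so the effective Rydberg energy is 13.6 × 9 = 122.4 eV.
ΔE = 122.4 × (1/1² − 1/5²) = 122.4 × 0.9600 = 117.5 eV.
λ = hc/ΔE = 1240 / 117.5 = 10.55 nm.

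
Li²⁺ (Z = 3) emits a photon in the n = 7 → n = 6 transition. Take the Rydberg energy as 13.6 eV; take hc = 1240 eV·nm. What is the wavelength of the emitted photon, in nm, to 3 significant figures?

For Z = 3 the level energies scale as Z², so the effective Rydberg energy is 13.6 × 9 = 122.4 eV.
ΔE = 122.4 × (1/6² − 1/7²) = 122.4 × 0.007370 = 0.9020 eV.
λ = hc/ΔE = 1240 / 0.9020 = 1370 nm.

1370 nm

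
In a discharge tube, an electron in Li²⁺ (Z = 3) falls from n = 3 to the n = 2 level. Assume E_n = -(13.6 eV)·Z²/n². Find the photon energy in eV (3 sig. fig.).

The Bohr energies scale as Z², so for Z = 3: E_n = −122.4/n² eV.
E_3 = −122.4/9 = −13.60 eV and E_2 = −122.4/4 = −30.60 eV.
The photon energy is |E_3 − E_2| = 17.0 eV.

17.0 eV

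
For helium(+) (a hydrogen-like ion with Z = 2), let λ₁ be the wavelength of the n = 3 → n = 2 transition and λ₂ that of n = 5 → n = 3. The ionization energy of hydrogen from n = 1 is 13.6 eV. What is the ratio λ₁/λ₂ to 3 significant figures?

λ ∝ 1/ΔE ∝ 1/(1/n_f² − 1/n_i²), and the Z² and hc factors cancel in the ratio.
λ₁/λ₂ = (1/3² − 1/5²)/(1/2² − 1/3²) = 0.07111/0.1389 = 0.512.

0.512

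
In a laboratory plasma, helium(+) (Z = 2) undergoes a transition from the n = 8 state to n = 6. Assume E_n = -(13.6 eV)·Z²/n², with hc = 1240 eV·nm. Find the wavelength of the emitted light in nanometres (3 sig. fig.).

1880 nm

For Z = 2 the level energies scale as Z², so the effective Rydberg energy is 13.6 × 4 = 54.40 eV.
ΔE = 54.40 × (1/6² − 1/8²) = 54.40 × 0.01215 = 0.6611 eV.
λ = hc/ΔE = 1240 / 0.6611 = 1880 nm.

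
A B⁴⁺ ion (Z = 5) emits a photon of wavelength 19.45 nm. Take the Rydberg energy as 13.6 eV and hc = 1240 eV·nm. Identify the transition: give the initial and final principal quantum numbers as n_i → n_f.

The photon energy is ΔE = hc/λ = 1240 / 19.45 = 63.75 eV.
With Z = 5, ΔE = 340.0 × (1/n_f² − 1/n_i²), so 1/n_f² − 1/n_i² = 0.1875.
Trying n_f = 2 gives 1/n_i² = 0.06249, i.e. n_i ≈ 4; this pair matches.

n_i = 4, n_f = 2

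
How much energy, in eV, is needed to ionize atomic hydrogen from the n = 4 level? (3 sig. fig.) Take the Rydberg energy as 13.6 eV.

E_4 = −13.60/16 = −0.850 eV, so ionization (to E = 0) requires 0.850 eV.

0.850 eV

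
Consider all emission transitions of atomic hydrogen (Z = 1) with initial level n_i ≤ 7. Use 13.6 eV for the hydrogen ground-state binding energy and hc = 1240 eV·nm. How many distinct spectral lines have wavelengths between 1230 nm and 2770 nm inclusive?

Enumerate all n_i → n_f pairs with 1 ≤ n_f < n_i ≤ 7 and compute λ = 1240 / [13.6·1·(1/n_f² − 1/n_i²)].
Lines falling in [1230, 2770] nm: 5→3 (1282 nm), 4→3 (1876 nm), 7→4 (2166 nm), 6→4 (2626 nm).

4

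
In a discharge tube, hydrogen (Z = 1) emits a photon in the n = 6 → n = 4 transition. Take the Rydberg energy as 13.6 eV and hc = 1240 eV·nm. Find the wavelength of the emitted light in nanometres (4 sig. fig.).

ΔE = 13.60 × (1/4² − 1/6²) = 13.60 × 0.03472 = 0.4722 eV.
λ = hc/ΔE = 1240 / 0.4722 = 2626 nm.
This line belongs to the Brackett series.

2626 nm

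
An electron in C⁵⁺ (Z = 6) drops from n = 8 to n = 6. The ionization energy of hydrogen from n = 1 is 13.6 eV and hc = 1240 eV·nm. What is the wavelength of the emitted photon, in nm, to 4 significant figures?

208.4 nm

For Z = 6 the level energies scale as Z², so the effective Rydberg energy is 13.6 × 36 = 489.6 eV.
ΔE = 489.6 × (1/6² − 1/8²) = 489.6 × 0.01215 = 5.950 eV.
λ = hc/ΔE = 1240 / 5.950 = 208.4 nm.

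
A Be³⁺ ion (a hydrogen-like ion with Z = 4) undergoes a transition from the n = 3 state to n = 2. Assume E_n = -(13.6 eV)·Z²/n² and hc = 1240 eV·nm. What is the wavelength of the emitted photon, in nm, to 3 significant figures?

41.0 nm

For Z = 4 the level energies scale as Z², so the effective Rydberg energy is 13.6 × 16 = 217.6 eV.
ΔE = 217.6 × (1/2² − 1/3²) = 217.6 × 0.1389 = 30.22 eV.
λ = hc/ΔE = 1240 / 30.22 = 41.0 nm.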